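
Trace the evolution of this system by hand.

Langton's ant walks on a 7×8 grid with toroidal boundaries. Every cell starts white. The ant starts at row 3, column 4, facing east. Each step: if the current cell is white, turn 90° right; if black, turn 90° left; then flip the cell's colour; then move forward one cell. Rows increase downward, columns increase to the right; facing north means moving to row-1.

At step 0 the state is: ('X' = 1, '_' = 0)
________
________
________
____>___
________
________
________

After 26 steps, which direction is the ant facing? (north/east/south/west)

west

gen 0: ________
________
________
____>___
________
________
________
gen 1: ________
________
________
____X___
____v___
________
________
gen 2: ________
________
________
____X___
___<X___
________
________
gen 3: ________
________
________
___^X___
___XX___
________
________
gen 4: ________
________
________
___X>___
___XX___
________
________
gen 5: ________
________
____^___
___X____
___XX___
________
________
gen 6: ________
________
____X>__
___X____
___XX___
________
________
gen 7: ________
________
____XX__
___X_v__
___XX___
________
________
gen 8: ________
________
____XX__
___X<X__
___XX___
________
________
gen 9: ________
________
____^X__
___XXX__
___XX___
________
________
gen 10: ________
________
___<_X__
___XXX__
___XX___
________
________
gen 11: ________
___^____
___X_X__
___XXX__
___XX___
________
________
gen 12: ________
___X>___
___X_X__
___XXX__
___XX___
________
________
gen 13: ________
___XX___
___XvX__
___XXX__
___XX___
________
________
gen 14: ________
___XX___
___<XX__
___XXX__
___XX___
________
________
gen 15: ________
___XX___
____XX__
___vXX__
___XX___
________
________
gen 16: ________
___XX___
____XX__
____>X__
___XX___
________
________
gen 17: ________
___XX___
____^X__
_____X__
___XX___
________
________
gen 18: ________
___XX___
___<_X__
_____X__
___XX___
________
________
gen 19: ________
___^X___
___X_X__
_____X__
___XX___
________
________
gen 20: ________
__<_X___
___X_X__
_____X__
___XX___
________
________
gen 21: __^_____
__X_X___
___X_X__
_____X__
___XX___
________
________
gen 22: __X>____
__X_X___
___X_X__
_____X__
___XX___
________
________
gen 23: __XX____
__XvX___
___X_X__
_____X__
___XX___
________
________
gen 24: __XX____
__<XX___
___X_X__
_____X__
___XX___
________
________
gen 25: __XX____
___XX___
__vX_X__
_____X__
___XX___
________
________
gen 26: __XX____
___XX___
_<XX_X__
_____X__
___XX___
________
________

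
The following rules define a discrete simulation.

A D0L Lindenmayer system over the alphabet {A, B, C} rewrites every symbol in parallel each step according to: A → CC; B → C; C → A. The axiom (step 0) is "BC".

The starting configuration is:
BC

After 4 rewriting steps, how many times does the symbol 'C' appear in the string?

[0] BC
[1] CA
[2] ACC
[3] CCAA
[4] AACCCC

4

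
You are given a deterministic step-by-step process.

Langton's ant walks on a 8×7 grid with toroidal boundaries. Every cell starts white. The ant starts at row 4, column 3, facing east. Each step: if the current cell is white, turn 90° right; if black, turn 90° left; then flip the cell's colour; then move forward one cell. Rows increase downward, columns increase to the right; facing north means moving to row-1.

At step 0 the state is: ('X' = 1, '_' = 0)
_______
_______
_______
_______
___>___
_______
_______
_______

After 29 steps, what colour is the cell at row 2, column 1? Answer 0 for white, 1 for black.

t=0: _______
_______
_______
_______
___>___
_______
_______
_______
t=1: _______
_______
_______
_______
___X___
___v___
_______
_______
t=2: _______
_______
_______
_______
___X___
__<X___
_______
_______
t=3: _______
_______
_______
_______
__^X___
__XX___
_______
_______
t=4: _______
_______
_______
_______
__X>___
__XX___
_______
_______
t=5: _______
_______
_______
___^___
__X____
__XX___
_______
_______
t=6: _______
_______
_______
___X>__
__X____
__XX___
_______
_______
t=7: _______
_______
_______
___XX__
__X_v__
__XX___
_______
_______
t=8: _______
_______
_______
___XX__
__X<X__
__XX___
_______
_______
t=9: _______
_______
_______
___^X__
__XXX__
__XX___
_______
_______
t=10: _______
_______
_______
__<_X__
__XXX__
__XX___
_______
_______
t=11: _______
_______
__^____
__X_X__
__XXX__
__XX___
_______
_______
t=12: _______
_______
__X>___
__X_X__
__XXX__
__XX___
_______
_______
t=13: _______
_______
__XX___
__XvX__
__XXX__
__XX___
_______
_______
t=14: _______
_______
__XX___
__<XX__
__XXX__
__XX___
_______
_______
t=15: _______
_______
__XX___
___XX__
__vXX__
__XX___
_______
_______
t=16: _______
_______
__XX___
___XX__
___>X__
__XX___
_______
_______
t=17: _______
_______
__XX___
___^X__
____X__
__XX___
_______
_______
t=18: _______
_______
__XX___
__<_X__
____X__
__XX___
_______
_______
t=19: _______
_______
__^X___
__X_X__
____X__
__XX___
_______
_______
t=20: _______
_______
_<_X___
__X_X__
____X__
__XX___
_______
_______
t=21: _______
_^_____
_X_X___
__X_X__
____X__
__XX___
_______
_______
t=22: _______
_X>____
_X_X___
__X_X__
____X__
__XX___
_______
_______
t=23: _______
_XX____
_XvX___
__X_X__
____X__
__XX___
_______
_______
t=24: _______
_XX____
_<XX___
__X_X__
____X__
__XX___
_______
_______
t=25: _______
_XX____
__XX___
_vX_X__
____X__
__XX___
_______
_______
t=26: _______
_XX____
__XX___
<XX_X__
____X__
__XX___
_______
_______
t=27: _______
_XX____
^_XX___
XXX_X__
____X__
__XX___
_______
_______
t=28: _______
_XX____
X>XX___
XXX_X__
____X__
__XX___
_______
_______
t=29: _______
_XX____
XXXX___
XvX_X__
____X__
__XX___
_______
_______

1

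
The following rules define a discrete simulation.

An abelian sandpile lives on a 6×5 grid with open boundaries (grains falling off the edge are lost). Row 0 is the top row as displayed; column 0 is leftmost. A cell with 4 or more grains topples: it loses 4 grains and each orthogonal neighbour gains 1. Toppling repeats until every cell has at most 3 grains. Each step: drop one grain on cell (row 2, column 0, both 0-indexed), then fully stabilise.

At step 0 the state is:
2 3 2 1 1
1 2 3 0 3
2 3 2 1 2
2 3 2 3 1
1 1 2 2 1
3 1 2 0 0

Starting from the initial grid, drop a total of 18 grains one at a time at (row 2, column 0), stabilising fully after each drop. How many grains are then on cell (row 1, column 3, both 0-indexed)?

t=0: 2 3 2 1 1
1 2 3 0 3
2 3 2 1 2
2 3 2 3 1
1 1 2 2 1
3 1 2 0 0
t=1: 2 3 2 1 1
1 2 3 0 3
3 3 2 1 2
2 3 2 3 1
1 1 2 2 1
3 1 2 0 0
t=2: 2 3 2 1 1
2 3 3 0 3
2 1 3 1 2
0 1 3 3 1
2 2 2 2 1
3 1 2 0 0
t=3: 2 3 2 1 1
2 3 3 0 3
3 1 3 1 2
0 1 3 3 1
2 2 2 2 1
3 1 2 0 0
t=4: 2 3 2 1 1
3 3 3 0 3
0 2 3 1 2
1 1 3 3 1
2 2 2 2 1
3 1 2 0 0
t=5: 2 3 2 1 1
3 3 3 0 3
1 2 3 1 2
1 1 3 3 1
2 2 2 2 1
3 1 2 0 0
t=6: 2 3 2 1 1
3 3 3 0 3
2 2 3 1 2
1 1 3 3 1
2 2 2 2 1
3 1 2 0 0
t=7: 2 3 2 1 1
3 3 3 0 3
3 2 3 1 2
1 1 3 3 1
2 2 2 2 1
3 1 2 0 0
t=8: 0 2 0 2 1
2 3 2 1 3
2 1 2 3 2
2 3 1 0 2
2 2 3 3 1
3 1 2 0 0
t=9: 0 2 0 2 1
2 3 2 1 3
3 1 2 3 2
2 3 1 0 2
2 2 3 3 1
3 1 2 0 0
t=10: 0 2 0 2 1
3 3 2 1 3
0 2 2 3 2
3 3 1 0 2
2 2 3 3 1
3 1 2 0 0
t=11: 0 2 0 2 1
3 3 2 1 3
1 2 2 3 2
3 3 1 0 2
2 2 3 3 1
3 1 2 0 0
t=12: 0 2 0 2 1
3 3 2 1 3
2 2 2 3 2
3 3 1 0 2
2 2 3 3 1
3 1 2 0 0
t=13: 0 2 0 2 1
3 3 2 1 3
3 2 2 3 2
3 3 1 0 2
2 2 3 3 1
3 1 2 0 0
t=14: 1 3 0 2 1
1 1 3 1 3
3 1 3 3 2
1 1 2 0 2
3 3 3 3 1
3 1 2 0 0
t=15: 1 3 0 2 1
2 1 3 1 3
0 2 3 3 2
2 1 2 0 2
3 3 3 3 1
3 1 2 0 0
t=16: 1 3 0 2 1
2 1 3 1 3
1 2 3 3 2
2 1 2 0 2
3 3 3 3 1
3 1 2 0 0
t=17: 1 3 0 2 1
2 1 3 1 3
2 2 3 3 2
2 1 2 0 2
3 3 3 3 1
3 1 2 0 0
t=18: 1 3 0 2 1
2 1 3 1 3
3 2 3 3 2
2 1 2 0 2
3 3 3 3 1
3 1 2 0 0

1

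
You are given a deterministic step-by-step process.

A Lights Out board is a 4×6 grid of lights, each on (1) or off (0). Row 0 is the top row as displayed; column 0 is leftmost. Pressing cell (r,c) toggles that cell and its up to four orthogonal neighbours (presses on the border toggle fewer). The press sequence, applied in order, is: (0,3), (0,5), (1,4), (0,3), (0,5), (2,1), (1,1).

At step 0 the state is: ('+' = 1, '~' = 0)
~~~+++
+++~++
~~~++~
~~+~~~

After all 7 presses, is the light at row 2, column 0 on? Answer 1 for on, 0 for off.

step 0: ~~~+++
+++~++
~~~++~
~~+~~~
step 1: ~~+~~+
++++++
~~~++~
~~+~~~
step 2: ~~+~+~
+++++~
~~~++~
~~+~~~
step 3: ~~+~~~
+++~~+
~~~+~~
~~+~~~
step 4: ~~~++~
++++~+
~~~+~~
~~+~~~
step 5: ~~~+~+
++++~~
~~~+~~
~~+~~~
step 6: ~~~+~+
+~++~~
++++~~
~++~~~
step 7: ~+~+~+
~+~+~~
+~++~~
~++~~~

1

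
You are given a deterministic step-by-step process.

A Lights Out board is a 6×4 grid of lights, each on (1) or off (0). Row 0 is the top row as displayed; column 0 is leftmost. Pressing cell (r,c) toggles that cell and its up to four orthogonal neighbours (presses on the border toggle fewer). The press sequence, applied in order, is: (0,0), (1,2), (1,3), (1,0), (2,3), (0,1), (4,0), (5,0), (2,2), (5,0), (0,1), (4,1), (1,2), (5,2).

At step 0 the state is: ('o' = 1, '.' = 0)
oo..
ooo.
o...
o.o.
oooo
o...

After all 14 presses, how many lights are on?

14

k=0  oo..
ooo.
o...
o.o.
oooo
o...
k=1  ....
.oo.
o...
o.o.
oooo
o...
k=2  ..o.
...o
o.o.
o.o.
oooo
o...
k=3  ..oo
..o.
o.oo
o.o.
oooo
o...
k=4  o.oo
ooo.
..oo
o.o.
oooo
o...
k=5  o.oo
oooo
....
o.oo
oooo
o...
k=6  .o.o
o.oo
....
o.oo
oooo
o...
k=7  .o.o
o.oo
....
..oo
..oo
....
k=8  .o.o
o.oo
....
..oo
o.oo
oo..
k=9  .o.o
o..o
.ooo
...o
o.oo
oo..
k=10  .o.o
o..o
.ooo
...o
..oo
....
k=11  o.oo
oo.o
.ooo
...o
..oo
....
k=12  o.oo
oo.o
.ooo
.o.o
oo.o
.o..
k=13  o..o
o.o.
.o.o
.o.o
oo.o
.o..
k=14  o..o
o.o.
.o.o
.o.o
oooo
..oo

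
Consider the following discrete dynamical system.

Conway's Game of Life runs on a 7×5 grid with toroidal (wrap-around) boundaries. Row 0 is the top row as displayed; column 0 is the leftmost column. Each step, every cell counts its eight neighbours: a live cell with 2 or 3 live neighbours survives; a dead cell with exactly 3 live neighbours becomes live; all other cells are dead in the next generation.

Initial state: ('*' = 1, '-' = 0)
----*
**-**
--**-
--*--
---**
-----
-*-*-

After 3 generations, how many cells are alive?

11

step 0: ----*
**-**
--**-
--*--
---**
-----
-*-*-
step 1: -*---
**---
*----
--*-*
---*-
--***
-----
step 2: **---
**---
*---*
---**
-----
--***
--**-
step 3: *---*
-----
-*-*-
*--**
--*--
--*-*
*----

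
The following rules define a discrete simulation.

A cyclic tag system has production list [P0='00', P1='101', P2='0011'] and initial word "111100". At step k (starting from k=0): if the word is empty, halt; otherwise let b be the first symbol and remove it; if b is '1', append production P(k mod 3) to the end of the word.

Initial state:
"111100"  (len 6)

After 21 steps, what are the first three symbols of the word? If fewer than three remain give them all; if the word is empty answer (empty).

k=0  "111100"  (len 6)
k=1  "1110000"  (len 7)
k=2  "110000101"  (len 9)
k=3  "100001010011"  (len 12)
k=4  "0000101001100"  (len 13)
k=5  "000101001100"  (len 12)
k=6  "00101001100"  (len 11)
k=7  "0101001100"  (len 10)
k=8  "101001100"  (len 9)
k=9  "010011000011"  (len 12)
k=10  "10011000011"  (len 11)
k=11  "0011000011101"  (len 13)
k=12  "011000011101"  (len 12)
k=13  "11000011101"  (len 11)
k=14  "1000011101101"  (len 13)
k=15  "0000111011010011"  (len 16)
k=16  "000111011010011"  (len 15)
k=17  "00111011010011"  (len 14)
k=18  "0111011010011"  (len 13)
k=19  "111011010011"  (len 12)
k=20  "11011010011101"  (len 14)
k=21  "10110100111010011"  (len 17)

101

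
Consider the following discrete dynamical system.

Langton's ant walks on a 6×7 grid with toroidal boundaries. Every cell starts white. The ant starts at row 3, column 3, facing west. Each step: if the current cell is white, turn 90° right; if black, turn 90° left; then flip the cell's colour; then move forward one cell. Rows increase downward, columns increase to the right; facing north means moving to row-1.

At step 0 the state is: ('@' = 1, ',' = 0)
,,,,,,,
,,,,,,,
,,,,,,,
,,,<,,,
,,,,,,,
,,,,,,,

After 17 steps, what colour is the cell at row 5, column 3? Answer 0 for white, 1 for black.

0) ,,,,,,,
,,,,,,,
,,,,,,,
,,,<,,,
,,,,,,,
,,,,,,,
1) ,,,,,,,
,,,,,,,
,,,^,,,
,,,@,,,
,,,,,,,
,,,,,,,
2) ,,,,,,,
,,,,,,,
,,,@>,,
,,,@,,,
,,,,,,,
,,,,,,,
3) ,,,,,,,
,,,,,,,
,,,@@,,
,,,@v,,
,,,,,,,
,,,,,,,
4) ,,,,,,,
,,,,,,,
,,,@@,,
,,,<@,,
,,,,,,,
,,,,,,,
5) ,,,,,,,
,,,,,,,
,,,@@,,
,,,,@,,
,,,v,,,
,,,,,,,
6) ,,,,,,,
,,,,,,,
,,,@@,,
,,,,@,,
,,<@,,,
,,,,,,,
7) ,,,,,,,
,,,,,,,
,,,@@,,
,,^,@,,
,,@@,,,
,,,,,,,
8) ,,,,,,,
,,,,,,,
,,,@@,,
,,@>@,,
,,@@,,,
,,,,,,,
9) ,,,,,,,
,,,,,,,
,,,@@,,
,,@@@,,
,,@v,,,
,,,,,,,
10) ,,,,,,,
,,,,,,,
,,,@@,,
,,@@@,,
,,@,>,,
,,,,,,,
11) ,,,,,,,
,,,,,,,
,,,@@,,
,,@@@,,
,,@,@,,
,,,,v,,
12) ,,,,,,,
,,,,,,,
,,,@@,,
,,@@@,,
,,@,@,,
,,,<@,,
13) ,,,,,,,
,,,,,,,
,,,@@,,
,,@@@,,
,,@^@,,
,,,@@,,
14) ,,,,,,,
,,,,,,,
,,,@@,,
,,@@@,,
,,@@>,,
,,,@@,,
15) ,,,,,,,
,,,,,,,
,,,@@,,
,,@@^,,
,,@@,,,
,,,@@,,
16) ,,,,,,,
,,,,,,,
,,,@@,,
,,@<,,,
,,@@,,,
,,,@@,,
17) ,,,,,,,
,,,,,,,
,,,@@,,
,,@,,,,
,,@v,,,
,,,@@,,

1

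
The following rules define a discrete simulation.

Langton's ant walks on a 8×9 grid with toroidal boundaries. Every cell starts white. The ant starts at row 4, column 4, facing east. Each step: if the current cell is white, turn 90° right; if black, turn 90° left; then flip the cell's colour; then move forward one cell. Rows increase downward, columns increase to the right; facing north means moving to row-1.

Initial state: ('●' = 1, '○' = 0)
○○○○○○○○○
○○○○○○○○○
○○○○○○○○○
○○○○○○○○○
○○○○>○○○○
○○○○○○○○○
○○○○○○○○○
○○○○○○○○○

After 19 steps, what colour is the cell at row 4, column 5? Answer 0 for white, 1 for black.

0) ○○○○○○○○○
○○○○○○○○○
○○○○○○○○○
○○○○○○○○○
○○○○>○○○○
○○○○○○○○○
○○○○○○○○○
○○○○○○○○○
1) ○○○○○○○○○
○○○○○○○○○
○○○○○○○○○
○○○○○○○○○
○○○○●○○○○
○○○○v○○○○
○○○○○○○○○
○○○○○○○○○
2) ○○○○○○○○○
○○○○○○○○○
○○○○○○○○○
○○○○○○○○○
○○○○●○○○○
○○○<●○○○○
○○○○○○○○○
○○○○○○○○○
3) ○○○○○○○○○
○○○○○○○○○
○○○○○○○○○
○○○○○○○○○
○○○^●○○○○
○○○●●○○○○
○○○○○○○○○
○○○○○○○○○
4) ○○○○○○○○○
○○○○○○○○○
○○○○○○○○○
○○○○○○○○○
○○○●>○○○○
○○○●●○○○○
○○○○○○○○○
○○○○○○○○○
5) ○○○○○○○○○
○○○○○○○○○
○○○○○○○○○
○○○○^○○○○
○○○●○○○○○
○○○●●○○○○
○○○○○○○○○
○○○○○○○○○
6) ○○○○○○○○○
○○○○○○○○○
○○○○○○○○○
○○○○●>○○○
○○○●○○○○○
○○○●●○○○○
○○○○○○○○○
○○○○○○○○○
7) ○○○○○○○○○
○○○○○○○○○
○○○○○○○○○
○○○○●●○○○
○○○●○v○○○
○○○●●○○○○
○○○○○○○○○
○○○○○○○○○
8) ○○○○○○○○○
○○○○○○○○○
○○○○○○○○○
○○○○●●○○○
○○○●<●○○○
○○○●●○○○○
○○○○○○○○○
○○○○○○○○○
9) ○○○○○○○○○
○○○○○○○○○
○○○○○○○○○
○○○○^●○○○
○○○●●●○○○
○○○●●○○○○
○○○○○○○○○
○○○○○○○○○
10) ○○○○○○○○○
○○○○○○○○○
○○○○○○○○○
○○○<○●○○○
○○○●●●○○○
○○○●●○○○○
○○○○○○○○○
○○○○○○○○○
11) ○○○○○○○○○
○○○○○○○○○
○○○^○○○○○
○○○●○●○○○
○○○●●●○○○
○○○●●○○○○
○○○○○○○○○
○○○○○○○○○
12) ○○○○○○○○○
○○○○○○○○○
○○○●>○○○○
○○○●○●○○○
○○○●●●○○○
○○○●●○○○○
○○○○○○○○○
○○○○○○○○○
13) ○○○○○○○○○
○○○○○○○○○
○○○●●○○○○
○○○●v●○○○
○○○●●●○○○
○○○●●○○○○
○○○○○○○○○
○○○○○○○○○
14) ○○○○○○○○○
○○○○○○○○○
○○○●●○○○○
○○○<●●○○○
○○○●●●○○○
○○○●●○○○○
○○○○○○○○○
○○○○○○○○○
15) ○○○○○○○○○
○○○○○○○○○
○○○●●○○○○
○○○○●●○○○
○○○v●●○○○
○○○●●○○○○
○○○○○○○○○
○○○○○○○○○
16) ○○○○○○○○○
○○○○○○○○○
○○○●●○○○○
○○○○●●○○○
○○○○>●○○○
○○○●●○○○○
○○○○○○○○○
○○○○○○○○○
17) ○○○○○○○○○
○○○○○○○○○
○○○●●○○○○
○○○○^●○○○
○○○○○●○○○
○○○●●○○○○
○○○○○○○○○
○○○○○○○○○
18) ○○○○○○○○○
○○○○○○○○○
○○○●●○○○○
○○○<○●○○○
○○○○○●○○○
○○○●●○○○○
○○○○○○○○○
○○○○○○○○○
19) ○○○○○○○○○
○○○○○○○○○
○○○^●○○○○
○○○●○●○○○
○○○○○●○○○
○○○●●○○○○
○○○○○○○○○
○○○○○○○○○

1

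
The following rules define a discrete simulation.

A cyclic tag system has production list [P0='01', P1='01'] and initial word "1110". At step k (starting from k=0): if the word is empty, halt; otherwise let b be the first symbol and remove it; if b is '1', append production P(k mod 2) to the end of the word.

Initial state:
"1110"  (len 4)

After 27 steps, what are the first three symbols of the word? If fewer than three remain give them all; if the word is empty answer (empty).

101

0) "1110"  (len 4)
1) "11001"  (len 5)
2) "100101"  (len 6)
3) "0010101"  (len 7)
4) "010101"  (len 6)
5) "10101"  (len 5)
6) "010101"  (len 6)
7) "10101"  (len 5)
8) "010101"  (len 6)
9) "10101"  (len 5)
10) "010101"  (len 6)
11) "10101"  (len 5)
12) "010101"  (len 6)
13) "10101"  (len 5)
14) "010101"  (len 6)
15) "10101"  (len 5)
16) "010101"  (len 6)
17) "10101"  (len 5)
18) "010101"  (len 6)
19) "10101"  (len 5)
20) "010101"  (len 6)
21) "10101"  (len 5)
22) "010101"  (len 6)
23) "10101"  (len 5)
24) "010101"  (len 6)
25) "10101"  (len 5)
26) "010101"  (len 6)
27) "10101"  (len 5)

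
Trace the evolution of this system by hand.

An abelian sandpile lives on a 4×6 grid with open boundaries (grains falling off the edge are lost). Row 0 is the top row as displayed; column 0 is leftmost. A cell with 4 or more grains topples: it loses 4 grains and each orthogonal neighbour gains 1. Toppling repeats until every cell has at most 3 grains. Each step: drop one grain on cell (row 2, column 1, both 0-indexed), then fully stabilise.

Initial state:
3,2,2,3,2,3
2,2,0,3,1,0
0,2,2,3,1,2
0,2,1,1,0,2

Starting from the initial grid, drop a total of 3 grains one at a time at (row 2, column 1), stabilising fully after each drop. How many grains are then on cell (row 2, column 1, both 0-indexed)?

k=0  3,2,2,3,2,3
2,2,0,3,1,0
0,2,2,3,1,2
0,2,1,1,0,2
k=1  3,2,2,3,2,3
2,2,0,3,1,0
0,3,2,3,1,2
0,2,1,1,0,2
k=2  3,2,2,3,2,3
2,3,0,3,1,0
1,0,3,3,1,2
0,3,1,1,0,2
k=3  3,2,2,3,2,3
2,3,0,3,1,0
1,1,3,3,1,2
0,3,1,1,0,2

1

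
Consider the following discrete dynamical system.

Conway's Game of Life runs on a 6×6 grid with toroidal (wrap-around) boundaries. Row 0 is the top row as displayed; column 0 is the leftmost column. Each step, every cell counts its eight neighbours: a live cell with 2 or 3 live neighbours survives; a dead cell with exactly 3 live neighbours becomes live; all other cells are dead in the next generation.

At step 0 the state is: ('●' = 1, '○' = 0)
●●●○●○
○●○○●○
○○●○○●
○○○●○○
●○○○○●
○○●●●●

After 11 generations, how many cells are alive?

8

gen 0: ●●●○●○
○●○○●○
○○●○○●
○○○●○○
●○○○○●
○○●●●●
gen 1: ●○○○○○
○○○○●○
○○●●●○
●○○○●●
●○●○○●
○○●○○○
gen 2: ○○○○○○
○○○○●●
○○○○○○
●○●○○○
●○○●●○
●○○○○●
gen 3: ●○○○●○
○○○○○○
○○○○○●
○●○●○●
●○○●●○
●○○○●●
gen 4: ●○○○●○
○○○○○●
●○○○●○
○○●●○●
○●●●○○
●●○○○○
gen 5: ●●○○○○
●○○○●○
●○○●●○
●○○○○●
○○○●●○
●○○●○●
gen 6: ○●○○●○
●○○●●○
●●○●●○
●○○○○○
○○○●○○
●●●●○●
gen 7: ○○○○○○
●○○○○○
●●●●●○
●●●●●●
○○○●●●
●●○●○●
gen 8: ○●○○○●
●○●●○●
○○○○○○
○○○○○○
○○○○○○
●○●●○●
gen 9: ○○○○○○
●●●○●●
○○○○○○
○○○○○○
○○○○○○
●●●○●●
gen 10: ○○○○○○
●●○○○●
●●○○○●
○○○○○○
●●○○○●
●●○○○●
gen 11: ○○○○○○
○●○○○●
○●○○○●
○○○○○○
○●○○○●
○●○○○●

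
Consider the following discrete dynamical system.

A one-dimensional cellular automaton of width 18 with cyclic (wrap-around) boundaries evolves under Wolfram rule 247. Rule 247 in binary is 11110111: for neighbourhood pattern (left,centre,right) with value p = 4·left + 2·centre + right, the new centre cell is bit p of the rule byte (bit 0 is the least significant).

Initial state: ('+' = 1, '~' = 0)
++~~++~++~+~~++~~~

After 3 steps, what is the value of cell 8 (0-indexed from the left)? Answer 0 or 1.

1

0) ++~~++~++~+~~++~~~
1) ~+++~++~+++++~++++
2) +~+++~++~+++++~+++
3) ++~+++~++~+++++~++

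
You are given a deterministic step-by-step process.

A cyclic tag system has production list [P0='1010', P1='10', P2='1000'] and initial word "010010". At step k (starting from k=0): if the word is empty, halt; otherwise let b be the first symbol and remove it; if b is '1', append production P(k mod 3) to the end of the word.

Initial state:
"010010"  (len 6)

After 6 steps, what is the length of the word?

4

t=0: "010010"  (len 6)
t=1: "10010"  (len 5)
t=2: "001010"  (len 6)
t=3: "01010"  (len 5)
t=4: "1010"  (len 4)
t=5: "01010"  (len 5)
t=6: "1010"  (len 4)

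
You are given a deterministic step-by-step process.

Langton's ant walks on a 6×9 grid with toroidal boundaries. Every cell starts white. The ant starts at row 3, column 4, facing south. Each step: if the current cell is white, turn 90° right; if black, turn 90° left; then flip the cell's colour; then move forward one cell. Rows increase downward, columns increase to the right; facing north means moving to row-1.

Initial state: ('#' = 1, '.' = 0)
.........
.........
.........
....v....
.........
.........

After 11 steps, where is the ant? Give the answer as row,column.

2,6

step 0: .........
.........
.........
....v....
.........
.........
step 1: .........
.........
.........
...<#....
.........
.........
step 2: .........
.........
...^.....
...##....
.........
.........
step 3: .........
.........
...#>....
...##....
.........
.........
step 4: .........
.........
...##....
...#v....
.........
.........
step 5: .........
.........
...##....
...#.>...
.........
.........
step 6: .........
.........
...##....
...#.#...
.....v...
.........
step 7: .........
.........
...##....
...#.#...
....<#...
.........
step 8: .........
.........
...##....
...#^#...
....##...
.........
step 9: .........
.........
...##....
...##>...
....##...
.........
step 10: .........
.........
...##^...
...##....
....##...
.........
step 11: .........
.........
...###>..
...##....
....##...
.........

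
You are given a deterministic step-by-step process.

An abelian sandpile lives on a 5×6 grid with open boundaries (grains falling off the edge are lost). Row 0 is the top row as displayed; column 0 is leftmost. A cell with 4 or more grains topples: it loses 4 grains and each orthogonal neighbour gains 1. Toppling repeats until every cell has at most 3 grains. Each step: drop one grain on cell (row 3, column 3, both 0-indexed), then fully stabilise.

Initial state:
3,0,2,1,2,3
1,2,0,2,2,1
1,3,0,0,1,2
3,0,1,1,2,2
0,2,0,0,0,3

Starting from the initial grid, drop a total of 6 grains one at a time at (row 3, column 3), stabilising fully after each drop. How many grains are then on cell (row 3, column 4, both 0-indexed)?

3

k=0  3,0,2,1,2,3
1,2,0,2,2,1
1,3,0,0,1,2
3,0,1,1,2,2
0,2,0,0,0,3
k=1  3,0,2,1,2,3
1,2,0,2,2,1
1,3,0,0,1,2
3,0,1,2,2,2
0,2,0,0,0,3
k=2  3,0,2,1,2,3
1,2,0,2,2,1
1,3,0,0,1,2
3,0,1,3,2,2
0,2,0,0,0,3
k=3  3,0,2,1,2,3
1,2,0,2,2,1
1,3,0,1,1,2
3,0,2,0,3,2
0,2,0,1,0,3
k=4  3,0,2,1,2,3
1,2,0,2,2,1
1,3,0,1,1,2
3,0,2,1,3,2
0,2,0,1,0,3
k=5  3,0,2,1,2,3
1,2,0,2,2,1
1,3,0,1,1,2
3,0,2,2,3,2
0,2,0,1,0,3
k=6  3,0,2,1,2,3
1,2,0,2,2,1
1,3,0,1,1,2
3,0,2,3,3,2
0,2,0,1,0,3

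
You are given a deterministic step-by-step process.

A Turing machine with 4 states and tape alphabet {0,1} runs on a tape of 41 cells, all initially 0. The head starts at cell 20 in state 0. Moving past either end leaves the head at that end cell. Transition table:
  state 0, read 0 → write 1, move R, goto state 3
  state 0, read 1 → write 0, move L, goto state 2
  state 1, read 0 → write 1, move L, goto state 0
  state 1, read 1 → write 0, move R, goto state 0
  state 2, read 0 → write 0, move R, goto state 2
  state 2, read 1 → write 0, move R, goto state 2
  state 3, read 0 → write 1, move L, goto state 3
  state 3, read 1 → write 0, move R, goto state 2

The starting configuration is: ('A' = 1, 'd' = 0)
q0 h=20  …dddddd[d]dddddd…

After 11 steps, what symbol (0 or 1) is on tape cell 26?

0

[0] q0 h=20  …dddddd[d]dddddd…
[1] q3 h=21  …dddddA[d]dddddd…
[2] q3 h=20  …dddddd[A]Addddd…
[3] q2 h=21  …dddddd[A]dddddd…
[4] q2 h=22  …dddddd[d]dddddd…
[5] q2 h=23  …dddddd[d]dddddd…
[6] q2 h=24  …dddddd[d]dddddd…
[7] q2 h=25  …dddddd[d]dddddd…
[8] q2 h=26  …dddddd[d]dddddd…
[9] q2 h=27  …dddddd[d]dddddd…
[10] q2 h=28  …dddddd[d]dddddd…
[11] q2 h=29  …dddddd[d]dddddd…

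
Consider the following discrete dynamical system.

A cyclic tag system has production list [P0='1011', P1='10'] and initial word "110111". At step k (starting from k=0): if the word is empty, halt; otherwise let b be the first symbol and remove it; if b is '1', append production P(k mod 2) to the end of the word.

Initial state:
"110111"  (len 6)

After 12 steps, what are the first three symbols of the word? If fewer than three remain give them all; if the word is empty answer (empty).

101

[0] "110111"  (len 6)
[1] "101111011"  (len 9)
[2] "0111101110"  (len 10)
[3] "111101110"  (len 9)
[4] "1110111010"  (len 10)
[5] "1101110101011"  (len 13)
[6] "10111010101110"  (len 14)
[7] "01110101011101011"  (len 17)
[8] "1110101011101011"  (len 16)
[9] "1101010111010111011"  (len 19)
[10] "10101011101011101110"  (len 20)
[11] "01010111010111011101011"  (len 23)
[12] "1010111010111011101011"  (len 22)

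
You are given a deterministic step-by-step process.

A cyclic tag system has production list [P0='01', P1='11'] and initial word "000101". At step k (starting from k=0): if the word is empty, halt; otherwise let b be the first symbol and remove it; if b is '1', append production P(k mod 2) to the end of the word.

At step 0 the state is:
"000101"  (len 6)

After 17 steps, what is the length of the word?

gen 0: "000101"  (len 6)
gen 1: "00101"  (len 5)
gen 2: "0101"  (len 4)
gen 3: "101"  (len 3)
gen 4: "0111"  (len 4)
gen 5: "111"  (len 3)
gen 6: "1111"  (len 4)
gen 7: "11101"  (len 5)
gen 8: "110111"  (len 6)
gen 9: "1011101"  (len 7)
gen 10: "01110111"  (len 8)
gen 11: "1110111"  (len 7)
gen 12: "11011111"  (len 8)
gen 13: "101111101"  (len 9)
gen 14: "0111110111"  (len 10)
gen 15: "111110111"  (len 9)
gen 16: "1111011111"  (len 10)
gen 17: "11101111101"  (len 11)

11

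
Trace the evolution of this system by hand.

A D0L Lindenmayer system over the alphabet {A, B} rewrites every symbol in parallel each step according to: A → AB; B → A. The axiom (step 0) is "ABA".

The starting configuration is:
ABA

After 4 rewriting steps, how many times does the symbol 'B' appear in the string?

0) ABA
1) ABAAB
2) ABAABABA
3) ABAABABAABAAB
4) ABAABABAABAABABAABABA

8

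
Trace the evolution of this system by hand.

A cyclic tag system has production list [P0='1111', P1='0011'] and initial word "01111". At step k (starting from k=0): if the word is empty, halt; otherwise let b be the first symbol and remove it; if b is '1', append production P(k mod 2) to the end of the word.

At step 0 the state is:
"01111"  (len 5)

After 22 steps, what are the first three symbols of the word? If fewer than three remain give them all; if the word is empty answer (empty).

step 0: "01111"  (len 5)
step 1: "1111"  (len 4)
step 2: "1110011"  (len 7)
step 3: "1100111111"  (len 10)
step 4: "1001111110011"  (len 13)
step 5: "0011111100111111"  (len 16)
step 6: "011111100111111"  (len 15)
step 7: "11111100111111"  (len 14)
step 8: "11111001111110011"  (len 17)
step 9: "11110011111100111111"  (len 20)
step 10: "11100111111001111110011"  (len 23)
step 11: "11001111110011111100111111"  (len 26)
step 12: "10011111100111111001111110011"  (len 29)
step 13: "00111111001111110011111100111111"  (len 32)
step 14: "0111111001111110011111100111111"  (len 31)
step 15: "111111001111110011111100111111"  (len 30)
step 16: "111110011111100111111001111110011"  (len 33)
step 17: "111100111111001111110011111100111111"  (len 36)
step 18: "111001111110011111100111111001111110011"  (len 39)
step 19: "110011111100111111001111110011111100111111"  (len 42)
step 20: "100111111001111110011111100111111001111110011"  (len 45)
step 21: "001111110011111100111111001111110011111100111111"  (len 48)
step 22: "01111110011111100111111001111110011111100111111"  (len 47)

011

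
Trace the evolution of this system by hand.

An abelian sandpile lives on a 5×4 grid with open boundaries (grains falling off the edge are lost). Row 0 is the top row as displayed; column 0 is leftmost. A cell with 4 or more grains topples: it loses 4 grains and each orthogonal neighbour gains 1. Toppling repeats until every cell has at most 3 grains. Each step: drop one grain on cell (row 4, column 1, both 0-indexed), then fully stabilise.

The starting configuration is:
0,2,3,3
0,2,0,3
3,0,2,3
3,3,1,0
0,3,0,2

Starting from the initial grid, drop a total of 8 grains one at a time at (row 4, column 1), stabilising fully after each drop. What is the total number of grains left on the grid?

[0] 0,2,3,3
0,2,0,3
3,0,2,3
3,3,1,0
0,3,0,2
[1] 0,2,3,3
1,2,0,3
0,2,2,3
1,1,2,0
2,1,1,2
[2] 0,2,3,3
1,2,0,3
0,2,2,3
1,1,2,0
2,2,1,2
[3] 0,2,3,3
1,2,0,3
0,2,2,3
1,1,2,0
2,3,1,2
[4] 0,2,3,3
1,2,0,3
0,2,2,3
1,2,2,0
3,0,2,2
[5] 0,2,3,3
1,2,0,3
0,2,2,3
1,2,2,0
3,1,2,2
[6] 0,2,3,3
1,2,0,3
0,2,2,3
1,2,2,0
3,2,2,2
[7] 0,2,3,3
1,2,0,3
0,2,2,3
1,2,2,0
3,3,2,2
[8] 0,2,3,3
1,2,0,3
0,2,2,3
2,3,2,0
0,1,3,2

34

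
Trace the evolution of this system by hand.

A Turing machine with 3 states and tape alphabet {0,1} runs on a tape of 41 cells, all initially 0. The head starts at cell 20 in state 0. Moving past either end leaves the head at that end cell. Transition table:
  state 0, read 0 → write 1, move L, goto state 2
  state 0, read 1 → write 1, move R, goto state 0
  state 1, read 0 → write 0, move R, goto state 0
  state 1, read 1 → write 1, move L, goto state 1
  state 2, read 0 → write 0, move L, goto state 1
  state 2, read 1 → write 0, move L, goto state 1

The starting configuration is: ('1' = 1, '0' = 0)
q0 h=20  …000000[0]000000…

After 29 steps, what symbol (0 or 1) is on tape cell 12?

0) q0 h=20  …000000[0]000000…
1) q2 h=19  …000000[0]100000…
2) q1 h=18  …000000[0]010000…
3) q0 h=19  …000000[0]100000…
4) q2 h=18  …000000[0]110000…
5) q1 h=17  …000000[0]011000…
6) q0 h=18  …000000[0]110000…
7) q2 h=17  …000000[0]111000…
8) q1 h=16  …000000[0]011100…
9) q0 h=17  …000000[0]111000…
10) q2 h=16  …000000[0]111100…
11) q1 h=15  …000000[0]011110…
12) q0 h=16  …000000[0]111100…
13) q2 h=15  …000000[0]111110…
14) q1 h=14  …000000[0]011111…
15) q0 h=15  …000000[0]111110…
16) q2 h=14  …000000[0]111111…
17) q1 h=13  …000000[0]011111…
18) q0 h=14  …000000[0]111111…
19) q2 h=13  …000000[0]111111…
20) q1 h=12  …000000[0]011111…
21) q0 h=13  …000000[0]111111…
22) q2 h=12  …000000[0]111111…
23) q1 h=11  …000000[0]011111…
24) q0 h=12  …000000[0]111111…
25) q2 h=11  …000000[0]111111…
26) q1 h=10  …000000[0]011111…
27) q0 h=11  …000000[0]111111…
28) q2 h=10  …000000[0]111111…
29) q1 h= 9  …000000[0]011111…

1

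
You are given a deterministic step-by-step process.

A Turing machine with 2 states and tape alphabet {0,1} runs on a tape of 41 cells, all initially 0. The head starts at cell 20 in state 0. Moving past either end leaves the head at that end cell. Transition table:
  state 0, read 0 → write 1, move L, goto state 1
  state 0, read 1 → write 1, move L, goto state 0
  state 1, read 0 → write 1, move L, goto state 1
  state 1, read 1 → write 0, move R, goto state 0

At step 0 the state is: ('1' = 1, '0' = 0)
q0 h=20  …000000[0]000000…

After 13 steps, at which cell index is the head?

k=0  q0 h=20  …000000[0]000000…
k=1  q1 h=19  …000000[0]100000…
k=2  q1 h=18  …000000[0]110000…
k=3  q1 h=17  …000000[0]111000…
k=4  q1 h=16  …000000[0]111100…
k=5  q1 h=15  …000000[0]111110…
k=6  q1 h=14  …000000[0]111111…
k=7  q1 h=13  …000000[0]111111…
k=8  q1 h=12  …000000[0]111111…
k=9  q1 h=11  …000000[0]111111…
k=10  q1 h=10  …000000[0]111111…
k=11  q1 h= 9  …000000[0]111111…
k=12  q1 h= 8  …000000[0]111111…
k=13  q1 h= 7  …000000[0]111111…

7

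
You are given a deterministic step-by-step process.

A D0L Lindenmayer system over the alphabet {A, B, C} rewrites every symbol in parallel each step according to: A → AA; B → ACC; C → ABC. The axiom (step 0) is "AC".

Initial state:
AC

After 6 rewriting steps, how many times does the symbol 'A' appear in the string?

256

t=0: AC
t=1: AAABC
t=2: AAAAAAACCABC
t=3: AAAAAAAAAAAAAAABCABCAAACCABC
t=4: AAAAAAAAAAAAAAAAAAAAAAAAAAAAAAACCABCAAACCABCAAAAAAABCABCAAACCABC
t=5: AAAAAAAAAAAAAAAAAAAAAAAAAAAAAAAAAAAAAAAAAAAAAAAAAAAAAAAAAA…BCAAACCABCAAAAAAAAAAAAAAACCABCAAACCABCAAAAAAABCABCAAACCABC  (len 144)
t=6: AAAAAAAAAAAAAAAAAAAAAAAAAAAAAAAAAAAAAAAAAAAAAAAAAAAAAAAAAA…BCAAACCABCAAAAAAAAAAAAAAACCABCAAACCABCAAAAAAABCABCAAACCABC  (len 320)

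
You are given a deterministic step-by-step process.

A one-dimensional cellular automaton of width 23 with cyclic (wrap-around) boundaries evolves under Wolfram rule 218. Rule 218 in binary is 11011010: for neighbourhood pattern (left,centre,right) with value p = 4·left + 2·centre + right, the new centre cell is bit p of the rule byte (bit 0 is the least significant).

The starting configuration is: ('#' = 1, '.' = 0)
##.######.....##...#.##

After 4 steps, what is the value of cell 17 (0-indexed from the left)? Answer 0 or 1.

[0] ##.######.....##...#.##
[1] ##.#######...####.#..##
[2] ##.########.#####..####
[3] ##.########.###########
[4] ##.########.###########

1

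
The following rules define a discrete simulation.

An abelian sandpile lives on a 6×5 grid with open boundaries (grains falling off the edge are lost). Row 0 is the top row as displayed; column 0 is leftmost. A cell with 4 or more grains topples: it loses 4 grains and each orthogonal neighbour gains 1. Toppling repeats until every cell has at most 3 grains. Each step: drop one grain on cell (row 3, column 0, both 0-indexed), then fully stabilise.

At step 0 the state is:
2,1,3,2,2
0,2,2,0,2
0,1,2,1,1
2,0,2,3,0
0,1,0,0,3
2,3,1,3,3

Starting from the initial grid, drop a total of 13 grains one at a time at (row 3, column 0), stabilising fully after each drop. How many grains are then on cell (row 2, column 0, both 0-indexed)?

step 0: 2,1,3,2,2
0,2,2,0,2
0,1,2,1,1
2,0,2,3,0
0,1,0,0,3
2,3,1,3,3
step 1: 2,1,3,2,2
0,2,2,0,2
0,1,2,1,1
3,0,2,3,0
0,1,0,0,3
2,3,1,3,3
step 2: 2,1,3,2,2
0,2,2,0,2
1,1,2,1,1
0,1,2,3,0
1,1,0,0,3
2,3,1,3,3
step 3: 2,1,3,2,2
0,2,2,0,2
1,1,2,1,1
1,1,2,3,0
1,1,0,0,3
2,3,1,3,3
step 4: 2,1,3,2,2
0,2,2,0,2
1,1,2,1,1
2,1,2,3,0
1,1,0,0,3
2,3,1,3,3
step 5: 2,1,3,2,2
0,2,2,0,2
1,1,2,1,1
3,1,2,3,0
1,1,0,0,3
2,3,1,3,3
step 6: 2,1,3,2,2
0,2,2,0,2
2,1,2,1,1
0,2,2,3,0
2,1,0,0,3
2,3,1,3,3
step 7: 2,1,3,2,2
0,2,2,0,2
2,1,2,1,1
1,2,2,3,0
2,1,0,0,3
2,3,1,3,3
step 8: 2,1,3,2,2
0,2,2,0,2
2,1,2,1,1
2,2,2,3,0
2,1,0,0,3
2,3,1,3,3
step 9: 2,1,3,2,2
0,2,2,0,2
2,1,2,1,1
3,2,2,3,0
2,1,0,0,3
2,3,1,3,3
step 10: 2,1,3,2,2
0,2,2,0,2
3,1,2,1,1
0,3,2,3,0
3,1,0,0,3
2,3,1,3,3
step 11: 2,1,3,2,2
0,2,2,0,2
3,1,2,1,1
1,3,2,3,0
3,1,0,0,3
2,3,1,3,3
step 12: 2,1,3,2,2
0,2,2,0,2
3,1,2,1,1
2,3,2,3,0
3,1,0,0,3
2,3,1,3,3
step 13: 2,1,3,2,2
0,2,2,0,2
3,1,2,1,1
3,3,2,3,0
3,1,0,0,3
2,3,1,3,3

3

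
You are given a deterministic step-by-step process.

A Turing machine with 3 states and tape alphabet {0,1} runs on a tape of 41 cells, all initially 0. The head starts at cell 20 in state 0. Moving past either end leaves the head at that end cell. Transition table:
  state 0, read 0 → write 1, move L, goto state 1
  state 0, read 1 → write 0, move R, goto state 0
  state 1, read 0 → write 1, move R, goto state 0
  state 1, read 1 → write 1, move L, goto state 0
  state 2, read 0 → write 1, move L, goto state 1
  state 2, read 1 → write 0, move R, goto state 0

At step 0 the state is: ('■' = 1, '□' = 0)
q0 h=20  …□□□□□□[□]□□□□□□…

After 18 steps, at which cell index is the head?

26

k=0  q0 h=20  …□□□□□□[□]□□□□□□…
k=1  q1 h=19  …□□□□□□[□]■□□□□□…
k=2  q0 h=20  …□□□□□■[■]□□□□□□…
k=3  q0 h=21  …□□□□■□[□]□□□□□□…
k=4  q1 h=20  …□□□□□■[□]■□□□□□…
k=5  q0 h=21  …□□□□■■[■]□□□□□□…
k=6  q0 h=22  …□□□■■□[□]□□□□□□…
k=7  q1 h=21  …□□□□■■[□]■□□□□□…
k=8  q0 h=22  …□□□■■■[■]□□□□□□…
k=9  q0 h=23  …□□■■■□[□]□□□□□□…
k=10  q1 h=22  …□□□■■■[□]■□□□□□…
k=11  q0 h=23  …□□■■■■[■]□□□□□□…
k=12  q0 h=24  …□■■■■□[□]□□□□□□…
k=13  q1 h=23  …□□■■■■[□]■□□□□□…
k=14  q0 h=24  …□■■■■■[■]□□□□□□…
k=15  q0 h=25  …■■■■■□[□]□□□□□□…
k=16  q1 h=24  …□■■■■■[□]■□□□□□…
k=17  q0 h=25  …■■■■■■[■]□□□□□□…
k=18  q0 h=26  …■■■■■□[□]□□□□□□…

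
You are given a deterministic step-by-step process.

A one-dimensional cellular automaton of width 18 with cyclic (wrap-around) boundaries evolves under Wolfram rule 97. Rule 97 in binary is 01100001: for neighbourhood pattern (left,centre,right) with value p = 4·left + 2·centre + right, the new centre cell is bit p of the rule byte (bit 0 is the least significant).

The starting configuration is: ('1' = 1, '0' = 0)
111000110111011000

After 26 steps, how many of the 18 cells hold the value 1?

3

k=0  111000110111011000
k=1  001010011001101010
k=2  100100001000110100
k=3  000001100010011000
k=4  111100101000001011
k=5  000100010011100100
k=6  110001000000100001
k=7  010100011110001100
k=8  001001000010100101
k=9  000000011001000010
k=10  111111001000011000
k=11  000001000011001010
k=12  111100011001000100
k=13  000101001000010000
k=14  110010000011000111
k=15  010000111001010000
k=16  000110001000100111
k=17  010010100010000001
k=18  100001001000111100
k=19  001100000010000100
k=20  100101111000110001
k=21  100010001010010100
k=22  001000100100001000
k=23  100010000001100011
k=24  101000111100101000
k=25  010010000100010010
k=26  000000110001000000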